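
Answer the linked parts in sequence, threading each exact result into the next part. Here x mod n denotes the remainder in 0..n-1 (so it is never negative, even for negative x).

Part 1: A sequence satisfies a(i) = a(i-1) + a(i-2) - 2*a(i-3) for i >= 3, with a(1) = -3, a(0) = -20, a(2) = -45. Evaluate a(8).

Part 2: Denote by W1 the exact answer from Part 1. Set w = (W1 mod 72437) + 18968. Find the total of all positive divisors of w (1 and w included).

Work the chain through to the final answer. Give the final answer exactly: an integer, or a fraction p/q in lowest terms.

Part 1: a(3) = 1*(-45) + 1*(-3) - 2*(-20) = -8; iterating: a(3)=-8, a(4)=-47, a(5)=35, a(6)=4, a(7)=133, a(8)=67; answer 67
Part 2: W1 = 67; w = 19035; 19035 = 3^4 * 5 * 47; sigma = (1 + 3 + 9 + 27 + 81) * (1 + 5) * (1 + 47) = 121 * 6 * 48 = 34848; answer 34848

34848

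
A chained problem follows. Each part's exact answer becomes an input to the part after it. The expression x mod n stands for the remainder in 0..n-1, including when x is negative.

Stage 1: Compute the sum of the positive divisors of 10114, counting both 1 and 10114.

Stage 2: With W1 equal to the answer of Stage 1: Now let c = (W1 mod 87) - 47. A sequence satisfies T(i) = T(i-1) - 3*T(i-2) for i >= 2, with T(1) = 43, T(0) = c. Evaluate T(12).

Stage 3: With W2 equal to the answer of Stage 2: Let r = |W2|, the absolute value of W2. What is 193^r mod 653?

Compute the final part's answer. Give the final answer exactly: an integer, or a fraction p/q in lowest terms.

352

Stage 1: 10114 = 2 * 13 * 389; sigma = (1 + 2) * (1 + 13) * (1 + 389) = 3 * 14 * 390 = 16380; answer 16380
Stage 2: W1 = 16380; c = -23; T(2) = 1*(43) - 3*(-23) = 112; iterating: T(2)=112, T(3)=-17, T(4)=-353, T(5)=-302, T(6)=757, T(7)=1663, T(8)=-608, T(9)=-5597, T(10)=-3773, T(11)=13018, T(12)=24337; answer 24337
Stage 3: W2 = 24337; r = 24337; squarings mod 653: 193^1=193, 193^2=28, 193^4=131, 193^8=183, 193^16=186, 193^32=640, 193^64=169, 193^128=482, 193^256=509, 193^512=493, 193^1024=133, 193^2048=58, 193^4096=99, 193^8192=6, 193^16384=36; 193^24337 = 193^1 * 193^16 * 193^256 * 193^512 * 193^1024 * 193^2048 * 193^4096 * 193^16384 = 352 (mod 653); answer 352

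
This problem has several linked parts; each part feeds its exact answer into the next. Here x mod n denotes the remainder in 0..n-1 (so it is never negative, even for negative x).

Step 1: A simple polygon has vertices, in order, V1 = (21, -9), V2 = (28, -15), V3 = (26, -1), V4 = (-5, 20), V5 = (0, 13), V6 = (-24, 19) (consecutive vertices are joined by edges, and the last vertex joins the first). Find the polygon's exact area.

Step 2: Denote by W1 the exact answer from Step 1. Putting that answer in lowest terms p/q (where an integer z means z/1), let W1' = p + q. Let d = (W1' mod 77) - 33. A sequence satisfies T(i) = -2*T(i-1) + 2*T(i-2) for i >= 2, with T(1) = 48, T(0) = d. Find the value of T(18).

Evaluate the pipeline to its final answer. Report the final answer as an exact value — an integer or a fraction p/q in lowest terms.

-662107136

Step 1: cross terms: (21*-15 - 28*-9)=-63, (28*-1 - 26*-15)=362, (26*20 - -5*-1)=515, (-5*13 - 0*20)=-65, (0*19 - -24*13)=312, (-24*-9 - 21*19)=-183; twice the area = |878| = 878; area = 439; answer 439
Step 2: W1 = 439; threaded value p + q = 440; d = 22; T(2) = -2*(48) + 2*(22) = -52; iterating: T(2)=-52, T(3)=200, T(4)=-504, T(5)=1408, T(6)=-3824, T(7)=10464, T(8)=-28576, T(9)=78080, T(10)=-213312, T(11)=582784, T(12)=-1592192, T(13)=4349952, T(14)=-11884288, T(15)=32468480, T(16)=-88705536, T(17)=242348032, T(18)=-662107136; answer -662107136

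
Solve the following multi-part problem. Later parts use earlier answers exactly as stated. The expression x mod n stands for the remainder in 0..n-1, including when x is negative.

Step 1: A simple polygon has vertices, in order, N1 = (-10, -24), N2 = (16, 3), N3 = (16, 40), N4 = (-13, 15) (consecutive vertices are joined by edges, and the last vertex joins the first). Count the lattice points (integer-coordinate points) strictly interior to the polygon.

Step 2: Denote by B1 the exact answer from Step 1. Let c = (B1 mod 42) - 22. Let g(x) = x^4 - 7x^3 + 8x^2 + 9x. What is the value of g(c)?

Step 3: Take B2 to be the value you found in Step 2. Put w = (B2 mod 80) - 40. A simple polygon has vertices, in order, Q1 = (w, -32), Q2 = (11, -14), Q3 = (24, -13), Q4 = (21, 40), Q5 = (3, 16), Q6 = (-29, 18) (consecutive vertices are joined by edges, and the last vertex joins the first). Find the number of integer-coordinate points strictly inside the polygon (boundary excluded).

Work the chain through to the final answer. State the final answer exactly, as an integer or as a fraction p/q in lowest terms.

1715

Step 1: cross terms: (-10*3 - 16*-24)=354, (16*40 - 16*3)=592, (16*15 - -13*40)=760, (-13*-24 - -10*15)=462; twice the area = |2168| = 2168; area = 1084; boundary points = 1 + 37 + 1 + 3 = 42; strictly interior points = area - boundary/2 + 1 = 1064; answer 1064
Step 2: B1 = 1064; c = -8; 1*(-8)^4 - 7*(-8)^3 + 8*(-8)^2 + 9*(-8)^1 = (4096) + (3584) + (512) + (-72) = 8120; answer 8120
Step 3: B2 = 8120; w = 0; cross terms: (0*-14 - 11*-32)=352, (11*-13 - 24*-14)=193, (24*40 - 21*-13)=1233, (21*16 - 3*40)=216, (3*18 - -29*16)=518, (-29*-32 - 0*18)=928; twice the area = |3440| = 3440; area = 1720; boundary points = 1 + 1 + 1 + 6 + 2 + 1 = 12; strictly interior points = area - boundary/2 + 1 = 1715; answer 1715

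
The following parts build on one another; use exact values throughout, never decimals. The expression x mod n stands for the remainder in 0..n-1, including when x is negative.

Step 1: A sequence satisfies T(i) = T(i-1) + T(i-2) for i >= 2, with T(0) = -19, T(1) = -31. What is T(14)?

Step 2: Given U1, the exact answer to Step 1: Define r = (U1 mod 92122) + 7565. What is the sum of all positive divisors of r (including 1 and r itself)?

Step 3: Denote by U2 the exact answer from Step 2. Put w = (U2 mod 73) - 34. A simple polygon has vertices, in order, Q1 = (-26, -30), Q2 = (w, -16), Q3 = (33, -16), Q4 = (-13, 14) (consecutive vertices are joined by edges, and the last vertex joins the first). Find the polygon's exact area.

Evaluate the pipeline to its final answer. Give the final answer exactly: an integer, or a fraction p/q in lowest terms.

Step 1: T(2) = 1*(-31) + 1*(-19) = -50; iterating: T(2)=-50, T(3)=-81, T(4)=-131, T(5)=-212, T(6)=-343, T(7)=-555, T(8)=-898, T(9)=-1453, T(10)=-2351, T(11)=-3804, T(12)=-6155, T(13)=-9959, T(14)=-16114; answer -16114
Step 2: U1 = -16114; r = 83573; 83573 = 7 * 11939; sigma = (1 + 7) * (1 + 11939) = 8 * 11940 = 95520; answer 95520
Step 3: U2 = 95520; w = 2; cross terms: (-26*-16 - 2*-30)=476, (2*-16 - 33*-16)=496, (33*14 - -13*-16)=254, (-13*-30 - -26*14)=754; twice the area = |1980| = 1980; area = 990; answer 990

990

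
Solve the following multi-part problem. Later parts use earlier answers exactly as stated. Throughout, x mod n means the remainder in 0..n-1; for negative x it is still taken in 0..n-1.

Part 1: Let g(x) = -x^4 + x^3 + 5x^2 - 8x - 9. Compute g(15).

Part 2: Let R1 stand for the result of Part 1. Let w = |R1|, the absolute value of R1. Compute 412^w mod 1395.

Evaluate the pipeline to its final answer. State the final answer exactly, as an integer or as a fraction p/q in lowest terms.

Part 1: -1*(15)^4 + 1*(15)^3 + 5*(15)^2 - 8*(15)^1 - 9 = (-50625) + (3375) + (1125) + (-120) + (-9) = -46254; answer -46254
Part 2: R1 = -46254; w = 46254; squarings mod 1395: 412^1=412, 412^2=949, 412^4=826, 412^8=121, 412^16=691, 412^32=391, 412^64=826, 412^128=121, 412^256=691, 412^512=391, 412^1024=826, 412^2048=121, 412^4096=691, 412^8192=391, 412^16384=826, 412^32768=121; 412^46254 = 412^2 * 412^4 * 412^8 * 412^32 * 412^128 * 412^1024 * 412^4096 * 412^8192 * 412^32768 = 469 (mod 1395); answer 469

469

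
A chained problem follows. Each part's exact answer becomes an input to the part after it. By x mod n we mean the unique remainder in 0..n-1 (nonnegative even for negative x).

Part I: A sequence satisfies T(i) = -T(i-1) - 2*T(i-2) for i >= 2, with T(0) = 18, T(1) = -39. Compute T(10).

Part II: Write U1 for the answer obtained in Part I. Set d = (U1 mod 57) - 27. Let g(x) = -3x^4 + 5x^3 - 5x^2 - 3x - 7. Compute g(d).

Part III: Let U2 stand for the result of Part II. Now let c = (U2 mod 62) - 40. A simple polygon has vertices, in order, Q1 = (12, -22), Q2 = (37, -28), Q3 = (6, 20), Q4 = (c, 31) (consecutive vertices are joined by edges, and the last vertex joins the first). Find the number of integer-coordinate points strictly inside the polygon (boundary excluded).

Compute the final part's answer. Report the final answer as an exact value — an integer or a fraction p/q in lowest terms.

Part I: T(2) = -1*(-39) - 2*(18) = 3; iterating: T(2)=3, T(3)=75, T(4)=-81, T(5)=-69, T(6)=231, T(7)=-93, T(8)=-369, T(9)=555, T(10)=183; answer 183
Part II: U1 = 183; d = -15; -3*(-15)^4 + 5*(-15)^3 - 5*(-15)^2 - 3*(-15)^1 - 7 = (-151875) + (-16875) + (-1125) + (45) + (-7) = -169837; answer -169837
Part III: U2 = -169837; c = 3; cross terms: (12*-28 - 37*-22)=478, (37*20 - 6*-28)=908, (6*31 - 3*20)=126, (3*-22 - 12*31)=-438; twice the area = |1074| = 1074; area = 537; boundary points = 1 + 1 + 1 + 1 = 4; strictly interior points = area - boundary/2 + 1 = 536; answer 536

536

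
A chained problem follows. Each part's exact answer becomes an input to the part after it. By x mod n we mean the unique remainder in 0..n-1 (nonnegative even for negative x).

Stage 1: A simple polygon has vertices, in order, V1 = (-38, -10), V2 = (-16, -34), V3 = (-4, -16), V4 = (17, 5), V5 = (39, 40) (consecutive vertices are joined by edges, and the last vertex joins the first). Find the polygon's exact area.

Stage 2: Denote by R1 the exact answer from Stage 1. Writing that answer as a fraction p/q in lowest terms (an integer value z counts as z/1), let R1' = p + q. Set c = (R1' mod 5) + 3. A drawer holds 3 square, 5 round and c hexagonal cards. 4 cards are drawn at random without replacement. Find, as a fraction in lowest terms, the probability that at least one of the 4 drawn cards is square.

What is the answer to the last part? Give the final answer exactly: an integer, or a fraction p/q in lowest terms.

41/55

Stage 1: cross terms: (-38*-34 - -16*-10)=1132, (-16*-16 - -4*-34)=120, (-4*5 - 17*-16)=252, (17*40 - 39*5)=485, (39*-10 - -38*40)=1130; twice the area = |3119| = 3119; area = 3119/2; answer 3119/2
Stage 2: R1 = 3119/2; threaded value p + q = 3121; c = 4; total draws C(12,4) = 495; complement C(9,4) = 126; favorable 495 - 126 = 369; P = 41/55; answer 41/55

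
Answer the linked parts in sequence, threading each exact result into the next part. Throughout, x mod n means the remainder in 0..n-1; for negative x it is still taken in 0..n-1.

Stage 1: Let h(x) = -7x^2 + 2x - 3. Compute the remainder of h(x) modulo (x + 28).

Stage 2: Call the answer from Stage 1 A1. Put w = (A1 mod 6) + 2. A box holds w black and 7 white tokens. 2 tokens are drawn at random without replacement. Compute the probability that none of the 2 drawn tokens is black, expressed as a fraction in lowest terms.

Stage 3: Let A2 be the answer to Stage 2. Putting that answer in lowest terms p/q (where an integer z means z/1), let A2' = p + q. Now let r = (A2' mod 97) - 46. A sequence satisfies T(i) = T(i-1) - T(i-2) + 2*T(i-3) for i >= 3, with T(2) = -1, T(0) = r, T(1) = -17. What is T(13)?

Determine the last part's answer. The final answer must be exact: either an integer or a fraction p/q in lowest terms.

-307

Stage 1: remainder = value at the root: -7*(-28)^2 + 2*(-28)^1 - 3 = (-5488) + (-56) + (-3) = -5547; answer -5547
Stage 2: A1 = -5547; w = 5; total draws C(12,2) = 66; favorable C(7,2) = 21; P = 7/22; answer 7/22
Stage 3: A2 = 7/22; threaded value p + q = 29; r = -17; T(3) = 1*(-1) - 1*(-17) + 2*(-17) = -18; iterating: T(3)=-18, T(4)=-51, T(5)=-35, T(6)=-20, T(7)=-87, T(8)=-137, T(9)=-90, T(10)=-127, T(11)=-311, T(12)=-364, T(13)=-307; answer -307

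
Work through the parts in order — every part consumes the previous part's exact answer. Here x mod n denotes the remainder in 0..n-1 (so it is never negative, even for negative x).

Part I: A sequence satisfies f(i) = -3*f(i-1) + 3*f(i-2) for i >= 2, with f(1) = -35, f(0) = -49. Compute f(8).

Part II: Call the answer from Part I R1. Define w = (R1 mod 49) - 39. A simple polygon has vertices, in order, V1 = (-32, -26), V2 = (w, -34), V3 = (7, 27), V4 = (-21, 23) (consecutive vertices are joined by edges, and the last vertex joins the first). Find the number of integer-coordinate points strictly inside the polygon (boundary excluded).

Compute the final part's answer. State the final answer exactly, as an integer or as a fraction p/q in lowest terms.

1374

Part I: f(2) = -3*(-35) + 3*(-49) = -42; iterating: f(2)=-42, f(3)=21, f(4)=-189, f(5)=630, f(6)=-2457, f(7)=9261, f(8)=-35154; answer -35154
Part II: R1 = -35154; w = -11; cross terms: (-32*-34 - -11*-26)=802, (-11*27 - 7*-34)=-59, (7*23 - -21*27)=728, (-21*-26 - -32*23)=1282; twice the area = |2753| = 2753; area = 2753/2; boundary points = 1 + 1 + 4 + 1 = 7; strictly interior points = area - boundary/2 + 1 = 1374; answer 1374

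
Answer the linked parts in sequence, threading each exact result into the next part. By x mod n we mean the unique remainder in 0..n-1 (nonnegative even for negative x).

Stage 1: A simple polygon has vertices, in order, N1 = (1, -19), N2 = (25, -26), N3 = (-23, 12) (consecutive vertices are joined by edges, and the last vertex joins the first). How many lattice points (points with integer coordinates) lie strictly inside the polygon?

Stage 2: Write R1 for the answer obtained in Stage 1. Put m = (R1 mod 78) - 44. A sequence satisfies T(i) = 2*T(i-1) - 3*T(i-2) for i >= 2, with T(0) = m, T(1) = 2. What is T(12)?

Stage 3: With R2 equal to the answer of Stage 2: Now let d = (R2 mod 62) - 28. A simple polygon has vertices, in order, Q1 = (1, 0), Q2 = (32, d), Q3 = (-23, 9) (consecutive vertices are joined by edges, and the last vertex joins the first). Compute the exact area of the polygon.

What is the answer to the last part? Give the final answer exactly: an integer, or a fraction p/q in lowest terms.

Stage 1: cross terms: (1*-26 - 25*-19)=449, (25*12 - -23*-26)=-298, (-23*-19 - 1*12)=425; twice the area = |576| = 576; area = 288; boundary points = 1 + 2 + 1 = 4; strictly interior points = area - boundary/2 + 1 = 287; answer 287
Stage 2: R1 = 287; m = 9; T(2) = 2*(2) - 3*(9) = -23; iterating: T(2)=-23, T(3)=-52, T(4)=-35, T(5)=86, T(6)=277, T(7)=296, T(8)=-239, T(9)=-1366, T(10)=-2015, T(11)=68, T(12)=6181; answer 6181
Stage 3: R2 = 6181; d = 15; cross terms: (1*15 - 32*0)=15, (32*9 - -23*15)=633, (-23*0 - 1*9)=-9; twice the area = |639| = 639; area = 639/2; answer 639/2

639/2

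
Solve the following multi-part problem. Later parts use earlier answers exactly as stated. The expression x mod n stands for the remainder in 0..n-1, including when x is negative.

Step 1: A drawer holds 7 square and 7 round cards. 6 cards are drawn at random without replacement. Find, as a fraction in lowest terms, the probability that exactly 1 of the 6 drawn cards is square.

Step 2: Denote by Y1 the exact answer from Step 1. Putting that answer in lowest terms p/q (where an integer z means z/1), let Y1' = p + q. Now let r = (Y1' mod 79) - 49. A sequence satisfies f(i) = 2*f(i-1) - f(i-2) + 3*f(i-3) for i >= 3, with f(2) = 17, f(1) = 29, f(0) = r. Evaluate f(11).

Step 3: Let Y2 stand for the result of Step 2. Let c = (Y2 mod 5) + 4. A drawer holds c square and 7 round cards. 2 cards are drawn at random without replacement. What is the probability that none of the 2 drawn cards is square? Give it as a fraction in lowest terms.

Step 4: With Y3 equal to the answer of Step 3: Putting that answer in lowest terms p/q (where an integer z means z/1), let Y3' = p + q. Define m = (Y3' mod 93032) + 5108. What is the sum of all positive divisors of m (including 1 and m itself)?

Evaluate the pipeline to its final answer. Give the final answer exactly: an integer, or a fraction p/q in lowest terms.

5292

Step 1: total draws C(14,6) = 3003; favorable C(7,1)*C(7,5) = 147; P = 7/143; answer 7/143
Step 2: Y1 = 7/143; threaded value p + q = 150; r = 22; f(3) = 2*(17) - 1*(29) + 3*(22) = 71; iterating: f(3)=71, f(4)=212, f(5)=404, f(6)=809, f(7)=1850, f(8)=4103, f(9)=8783, f(10)=19013, f(11)=41552; answer 41552
Step 3: Y2 = 41552; c = 6; total draws C(13,2) = 78; favorable C(7,2) = 21; P = 7/26; answer 7/26
Step 4: Y3 = 7/26; threaded value p + q = 33; m = 5141; 5141 = 53 * 97; sigma = (1 + 53) * (1 + 97) = 54 * 98 = 5292; answer 5292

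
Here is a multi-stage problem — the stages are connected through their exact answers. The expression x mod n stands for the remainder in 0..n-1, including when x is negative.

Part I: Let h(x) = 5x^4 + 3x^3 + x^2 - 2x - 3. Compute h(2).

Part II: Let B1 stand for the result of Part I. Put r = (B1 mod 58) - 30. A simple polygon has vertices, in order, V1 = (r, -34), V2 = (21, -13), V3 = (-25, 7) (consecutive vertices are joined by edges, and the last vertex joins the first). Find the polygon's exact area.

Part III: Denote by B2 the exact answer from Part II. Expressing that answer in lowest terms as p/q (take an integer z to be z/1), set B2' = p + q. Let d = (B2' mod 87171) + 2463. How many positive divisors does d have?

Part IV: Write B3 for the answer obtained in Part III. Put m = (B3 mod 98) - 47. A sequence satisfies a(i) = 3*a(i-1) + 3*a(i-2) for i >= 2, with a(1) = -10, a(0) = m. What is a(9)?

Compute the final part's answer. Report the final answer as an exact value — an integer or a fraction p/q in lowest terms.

Part I: 5*(2)^4 + 3*(2)^3 + 1*(2)^2 - 2*(2)^1 - 3 = (80) + (24) + (4) + (-4) + (-3) = 101; answer 101
Part II: B1 = 101; r = 13; cross terms: (13*-13 - 21*-34)=545, (21*7 - -25*-13)=-178, (-25*-34 - 13*7)=759; twice the area = |1126| = 1126; area = 563; answer 563
Part III: B2 = 563; threaded value p + q = 564; d = 3027; 3027 = 3 * 1009; number of divisors = (1+1) * (1+1) = 4; answer 4
Part IV: B3 = 4; m = -43; a(2) = 3*(-10) + 3*(-43) = -159; iterating: a(2)=-159, a(3)=-507, a(4)=-1998, a(5)=-7515, a(6)=-28539, a(7)=-108162, a(8)=-410103, a(9)=-1554795; answer -1554795

-1554795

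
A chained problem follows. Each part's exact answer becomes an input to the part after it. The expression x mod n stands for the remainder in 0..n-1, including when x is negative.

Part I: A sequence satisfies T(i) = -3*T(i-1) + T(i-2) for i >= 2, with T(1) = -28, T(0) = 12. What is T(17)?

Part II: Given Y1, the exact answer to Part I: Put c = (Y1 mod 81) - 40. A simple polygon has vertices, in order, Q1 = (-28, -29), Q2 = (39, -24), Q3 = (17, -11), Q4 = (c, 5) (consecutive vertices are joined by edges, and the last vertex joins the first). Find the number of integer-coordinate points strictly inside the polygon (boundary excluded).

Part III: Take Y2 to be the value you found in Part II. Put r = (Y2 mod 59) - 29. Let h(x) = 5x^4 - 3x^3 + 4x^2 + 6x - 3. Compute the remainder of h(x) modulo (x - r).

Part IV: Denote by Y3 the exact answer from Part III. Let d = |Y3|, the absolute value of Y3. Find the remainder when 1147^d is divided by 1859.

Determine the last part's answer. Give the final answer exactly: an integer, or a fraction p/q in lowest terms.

Part I: T(2) = -3*(-28) + 1*(12) = 96; iterating: T(2)=96, T(3)=-316, T(4)=1044, T(5)=-3448, T(6)=11388, T(7)=-37612, T(8)=124224, T(9)=-410284, T(10)=1355076, T(11)=-4475512, T(12)=14781612, T(13)=-48820348, T(14)=161242656, T(15)=-532548316, T(16)=1758887604, T(17)=-5809211128; answer -5809211128
Part II: Y1 = -5809211128; c = -32; cross terms: (-28*-24 - 39*-29)=1803, (39*-11 - 17*-24)=-21, (17*5 - -32*-11)=-267, (-32*-29 - -28*5)=1068; twice the area = |2583| = 2583; area = 2583/2; boundary points = 1 + 1 + 1 + 2 = 5; strictly interior points = area - boundary/2 + 1 = 1290; answer 1290
Part III: Y2 = 1290; r = 22; remainder = value at the root: 5*(22)^4 - 3*(22)^3 + 4*(22)^2 + 6*(22)^1 - 3 = (1171280) + (-31944) + (1936) + (132) + (-3) = 1141401; answer 1141401
Part IV: Y3 = 1141401; d = 1141401; squarings mod 1859: 1147^1=1147, 1147^2=1296, 1147^4=939, 1147^8=555, 1147^16=1290, 1147^32=295, 1147^64=1511, 1147^128=269, 1147^256=1719, 1147^512=1010, 1147^1024=1368, 1147^2048=1270, 1147^4096=1147, 1147^8192=1296, 1147^16384=939, 1147^32768=555, 1147^65536=1290, 1147^131072=295, 1147^262144=1511, 1147^524288=269, 1147^1048576=1719; 1147^1141401 = 1147^1 * 1147^8 * 1147^16 * 1147^128 * 1147^512 * 1147^2048 * 1147^8192 * 1147^16384 * 1147^65536 * 1147^1048576 = 729 (mod 1859); answer 729

729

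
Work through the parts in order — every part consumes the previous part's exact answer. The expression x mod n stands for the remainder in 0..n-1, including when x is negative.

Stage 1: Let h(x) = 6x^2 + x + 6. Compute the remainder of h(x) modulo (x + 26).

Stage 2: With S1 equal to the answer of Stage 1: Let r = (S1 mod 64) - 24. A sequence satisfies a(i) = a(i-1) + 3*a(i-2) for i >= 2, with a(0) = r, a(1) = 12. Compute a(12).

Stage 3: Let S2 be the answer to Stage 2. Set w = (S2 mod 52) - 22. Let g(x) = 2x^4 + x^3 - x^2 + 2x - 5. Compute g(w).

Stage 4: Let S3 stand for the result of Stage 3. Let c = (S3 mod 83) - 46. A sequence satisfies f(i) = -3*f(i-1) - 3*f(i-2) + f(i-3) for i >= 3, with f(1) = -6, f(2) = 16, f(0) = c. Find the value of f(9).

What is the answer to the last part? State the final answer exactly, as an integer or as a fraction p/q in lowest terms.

Stage 1: remainder = value at the root: 6*(-26)^2 + 1*(-26)^1 + 6 = (4056) + (-26) + (6) = 4036; answer 4036
Stage 2: S1 = 4036; r = -20; a(2) = 1*(12) + 3*(-20) = -48; iterating: a(2)=-48, a(3)=-12, a(4)=-156, a(5)=-192, a(6)=-660, a(7)=-1236, a(8)=-3216, a(9)=-6924, a(10)=-16572, a(11)=-37344, a(12)=-87060; answer -87060
Stage 3: S2 = -87060; w = 18; 2*(18)^4 + 1*(18)^3 - 1*(18)^2 + 2*(18)^1 - 5 = (209952) + (5832) + (-324) + (36) + (-5) = 215491; answer 215491
Stage 4: S3 = 215491; c = -23; f(3) = -3*(16) - 3*(-6) + 1*(-23) = -53; iterating: f(3)=-53, f(4)=105, f(5)=-140, f(6)=52, f(7)=369, f(8)=-1403, f(9)=3154; answer 3154

3154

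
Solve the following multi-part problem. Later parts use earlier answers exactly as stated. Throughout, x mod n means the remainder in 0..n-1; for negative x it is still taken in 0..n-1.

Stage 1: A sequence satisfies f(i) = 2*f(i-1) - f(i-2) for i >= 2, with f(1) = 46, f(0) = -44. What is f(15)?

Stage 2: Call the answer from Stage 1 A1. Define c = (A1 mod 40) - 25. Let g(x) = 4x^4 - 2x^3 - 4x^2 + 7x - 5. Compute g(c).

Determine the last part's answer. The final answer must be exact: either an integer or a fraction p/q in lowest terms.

Stage 1: f(2) = 2*(46) - 1*(-44) = 136; iterating: f(2)=136, f(3)=226, f(4)=316, f(5)=406, f(6)=496, f(7)=586, f(8)=676, f(9)=766, f(10)=856, f(11)=946, f(12)=1036, f(13)=1126, f(14)=1216, f(15)=1306; answer 1306
Stage 2: A1 = 1306; c = 1; 4*(1)^4 - 2*(1)^3 - 4*(1)^2 + 7*(1)^1 - 5 = (4) + (-2) + (-4) + (7) + (-5) = 0; answer 0

0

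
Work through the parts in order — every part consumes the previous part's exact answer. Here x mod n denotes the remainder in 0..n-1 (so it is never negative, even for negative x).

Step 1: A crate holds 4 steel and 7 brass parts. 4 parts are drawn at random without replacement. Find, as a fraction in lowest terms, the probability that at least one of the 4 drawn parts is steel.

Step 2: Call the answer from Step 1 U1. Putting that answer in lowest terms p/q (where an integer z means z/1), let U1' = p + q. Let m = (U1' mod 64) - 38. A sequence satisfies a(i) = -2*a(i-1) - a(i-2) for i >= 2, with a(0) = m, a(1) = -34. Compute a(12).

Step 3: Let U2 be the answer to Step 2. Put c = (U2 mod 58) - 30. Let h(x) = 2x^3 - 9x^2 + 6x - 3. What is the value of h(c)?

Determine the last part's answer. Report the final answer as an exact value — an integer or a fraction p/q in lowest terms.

780

Step 1: total draws C(11,4) = 330; complement C(7,4) = 35; favorable 330 - 35 = 295; P = 59/66; answer 59/66
Step 2: U1 = 59/66; threaded value p + q = 125; m = 23; a(2) = -2*(-34) - 1*(23) = 45; iterating: a(2)=45, a(3)=-56, a(4)=67, a(5)=-78, a(6)=89, a(7)=-100, a(8)=111, a(9)=-122, a(10)=133, a(11)=-144, a(12)=155; answer 155
Step 3: U2 = 155; c = 9; 2*(9)^3 - 9*(9)^2 + 6*(9)^1 - 3 = (1458) + (-729) + (54) + (-3) = 780; answer 780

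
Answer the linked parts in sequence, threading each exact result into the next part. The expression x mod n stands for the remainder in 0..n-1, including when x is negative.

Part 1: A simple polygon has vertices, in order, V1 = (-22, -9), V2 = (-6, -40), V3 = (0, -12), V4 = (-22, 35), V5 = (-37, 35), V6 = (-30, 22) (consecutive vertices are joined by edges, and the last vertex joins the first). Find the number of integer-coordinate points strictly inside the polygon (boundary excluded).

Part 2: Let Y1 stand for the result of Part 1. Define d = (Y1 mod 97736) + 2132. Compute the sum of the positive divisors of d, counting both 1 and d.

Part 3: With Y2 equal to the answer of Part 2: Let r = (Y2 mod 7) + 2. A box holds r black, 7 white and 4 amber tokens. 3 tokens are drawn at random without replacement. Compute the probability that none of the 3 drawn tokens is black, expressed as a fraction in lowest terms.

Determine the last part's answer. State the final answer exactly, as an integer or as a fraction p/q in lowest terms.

Part 1: cross terms: (-22*-40 - -6*-9)=826, (-6*-12 - 0*-40)=72, (0*35 - -22*-12)=-264, (-22*35 - -37*35)=525, (-37*22 - -30*35)=236, (-30*-9 - -22*22)=754; twice the area = |2149| = 2149; area = 2149/2; boundary points = 1 + 2 + 1 + 15 + 1 + 1 = 21; strictly interior points = area - boundary/2 + 1 = 1065; answer 1065
Part 2: Y1 = 1065; d = 3197; 3197 = 23 * 139; sigma = (1 + 23) * (1 + 139) = 24 * 140 = 3360; answer 3360
Part 3: Y2 = 3360; r = 2; total draws C(13,3) = 286; favorable C(11,3) = 165; P = 15/26; answer 15/26

15/26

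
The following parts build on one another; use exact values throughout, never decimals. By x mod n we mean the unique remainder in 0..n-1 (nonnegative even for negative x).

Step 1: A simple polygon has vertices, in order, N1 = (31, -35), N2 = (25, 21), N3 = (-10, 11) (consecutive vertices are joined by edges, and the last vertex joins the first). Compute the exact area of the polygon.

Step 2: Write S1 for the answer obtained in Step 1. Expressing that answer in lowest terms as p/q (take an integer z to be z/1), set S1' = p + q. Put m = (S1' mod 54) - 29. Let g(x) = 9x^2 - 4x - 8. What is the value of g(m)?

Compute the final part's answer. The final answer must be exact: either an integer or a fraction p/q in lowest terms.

Step 1: cross terms: (31*21 - 25*-35)=1526, (25*11 - -10*21)=485, (-10*-35 - 31*11)=9; twice the area = |2020| = 2020; area = 1010; answer 1010
Step 2: S1 = 1010; threaded value p + q = 1011; m = 10; 9*(10)^2 - 4*(10)^1 - 8 = (900) + (-40) + (-8) = 852; answer 852

852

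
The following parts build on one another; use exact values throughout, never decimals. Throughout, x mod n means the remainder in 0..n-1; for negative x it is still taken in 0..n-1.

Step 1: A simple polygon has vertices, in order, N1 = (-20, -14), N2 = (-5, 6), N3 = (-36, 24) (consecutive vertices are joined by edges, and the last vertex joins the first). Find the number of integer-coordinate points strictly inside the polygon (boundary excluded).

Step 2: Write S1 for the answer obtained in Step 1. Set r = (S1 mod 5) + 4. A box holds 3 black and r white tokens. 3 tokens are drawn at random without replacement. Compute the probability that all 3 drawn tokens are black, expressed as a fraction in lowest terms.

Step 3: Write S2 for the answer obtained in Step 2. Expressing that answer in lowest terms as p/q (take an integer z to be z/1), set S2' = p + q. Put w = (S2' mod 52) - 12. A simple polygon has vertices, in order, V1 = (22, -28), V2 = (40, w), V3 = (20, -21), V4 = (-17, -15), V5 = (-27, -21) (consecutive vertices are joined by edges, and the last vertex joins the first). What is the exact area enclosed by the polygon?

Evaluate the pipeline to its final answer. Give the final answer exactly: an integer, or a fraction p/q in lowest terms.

835/2

Step 1: cross terms: (-20*6 - -5*-14)=-190, (-5*24 - -36*6)=96, (-36*-14 - -20*24)=984; twice the area = |890| = 890; area = 445; boundary points = 5 + 1 + 2 = 8; strictly interior points = area - boundary/2 + 1 = 442; answer 442
Step 2: S1 = 442; r = 6; total draws C(9,3) = 84; favorable C(3,3) = 1; P = 1/84; answer 1/84
Step 3: S2 = 1/84; threaded value p + q = 85; w = 21; cross terms: (22*21 - 40*-28)=1582, (40*-21 - 20*21)=-1260, (20*-15 - -17*-21)=-657, (-17*-21 - -27*-15)=-48, (-27*-28 - 22*-21)=1218; twice the area = |835| = 835; area = 835/2; answer 835/2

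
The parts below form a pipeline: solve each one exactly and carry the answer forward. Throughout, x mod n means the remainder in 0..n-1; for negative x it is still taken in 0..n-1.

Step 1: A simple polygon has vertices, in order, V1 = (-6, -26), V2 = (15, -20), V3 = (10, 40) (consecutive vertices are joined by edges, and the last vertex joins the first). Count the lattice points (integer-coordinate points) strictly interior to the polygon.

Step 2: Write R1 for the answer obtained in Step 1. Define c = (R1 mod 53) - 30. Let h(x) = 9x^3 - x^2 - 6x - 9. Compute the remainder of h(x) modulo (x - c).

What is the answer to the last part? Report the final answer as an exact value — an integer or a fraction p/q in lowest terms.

-141109

Step 1: cross terms: (-6*-20 - 15*-26)=510, (15*40 - 10*-20)=800, (10*-26 - -6*40)=-20; twice the area = |1290| = 1290; area = 645; boundary points = 3 + 5 + 2 = 10; strictly interior points = area - boundary/2 + 1 = 641; answer 641
Step 2: R1 = 641; c = -25; remainder = value at the root: 9*(-25)^3 - 1*(-25)^2 - 6*(-25)^1 - 9 = (-140625) + (-625) + (150) + (-9) = -141109; answer -141109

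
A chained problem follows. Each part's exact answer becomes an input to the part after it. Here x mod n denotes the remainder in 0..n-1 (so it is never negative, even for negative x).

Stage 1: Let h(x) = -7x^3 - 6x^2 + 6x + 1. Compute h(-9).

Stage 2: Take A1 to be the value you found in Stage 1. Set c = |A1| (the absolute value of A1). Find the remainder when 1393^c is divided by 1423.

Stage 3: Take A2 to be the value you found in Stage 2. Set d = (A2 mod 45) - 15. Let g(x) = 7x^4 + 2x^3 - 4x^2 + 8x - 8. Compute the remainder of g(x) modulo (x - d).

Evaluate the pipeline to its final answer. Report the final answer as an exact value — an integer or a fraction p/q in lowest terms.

Stage 1: -7*(-9)^3 - 6*(-9)^2 + 6*(-9)^1 + 1 = (5103) + (-486) + (-54) + (1) = 4564; answer 4564
Stage 2: A1 = 4564; c = 4564; squarings mod 1423: 1393^1=1393, 1393^2=900, 1393^4=313, 1393^8=1205, 1393^16=565, 1393^32=473, 1393^64=318, 1393^128=91, 1393^256=1166, 1393^512=591, 1393^1024=646, 1393^2048=377, 1393^4096=1252; 1393^4564 = 1393^4 * 1393^16 * 1393^64 * 1393^128 * 1393^256 * 1393^4096 = 1281 (mod 1423); answer 1281
Stage 3: A2 = 1281; d = 6; remainder = value at the root: 7*(6)^4 + 2*(6)^3 - 4*(6)^2 + 8*(6)^1 - 8 = (9072) + (432) + (-144) + (48) + (-8) = 9400; answer 9400

9400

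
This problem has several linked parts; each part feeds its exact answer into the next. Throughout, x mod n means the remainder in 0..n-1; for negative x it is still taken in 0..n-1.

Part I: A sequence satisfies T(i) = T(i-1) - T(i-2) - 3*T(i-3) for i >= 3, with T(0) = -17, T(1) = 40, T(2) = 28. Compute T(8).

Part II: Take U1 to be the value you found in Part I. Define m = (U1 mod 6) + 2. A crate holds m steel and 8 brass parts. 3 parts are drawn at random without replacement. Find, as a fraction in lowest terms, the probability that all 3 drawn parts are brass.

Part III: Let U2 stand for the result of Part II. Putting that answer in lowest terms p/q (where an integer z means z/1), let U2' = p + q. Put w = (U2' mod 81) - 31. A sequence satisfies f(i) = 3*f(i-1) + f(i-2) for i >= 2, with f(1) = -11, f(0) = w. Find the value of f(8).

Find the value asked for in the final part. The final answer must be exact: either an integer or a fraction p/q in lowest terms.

-9905

Part I: T(3) = 1*(28) - 1*(40) - 3*(-17) = 39; iterating: T(3)=39, T(4)=-109, T(5)=-232, T(6)=-240, T(7)=319, T(8)=1255; answer 1255
Part II: U1 = 1255; m = 3; total draws C(11,3) = 165; favorable C(8,3) = 56; P = 56/165; answer 56/165
Part III: U2 = 56/165; threaded value p + q = 221; w = 28; f(2) = 3*(-11) + 1*(28) = -5; iterating: f(2)=-5, f(3)=-26, f(4)=-83, f(5)=-275, f(6)=-908, f(7)=-2999, f(8)=-9905; answer -9905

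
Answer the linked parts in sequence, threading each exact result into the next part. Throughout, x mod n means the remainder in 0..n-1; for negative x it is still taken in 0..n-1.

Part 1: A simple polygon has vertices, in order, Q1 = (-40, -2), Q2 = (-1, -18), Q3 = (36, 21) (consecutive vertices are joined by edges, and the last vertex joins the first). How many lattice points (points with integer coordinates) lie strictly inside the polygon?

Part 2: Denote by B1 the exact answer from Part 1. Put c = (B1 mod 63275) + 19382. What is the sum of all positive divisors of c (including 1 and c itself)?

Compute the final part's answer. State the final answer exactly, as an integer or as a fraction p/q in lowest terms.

Part 1: cross terms: (-40*-18 - -1*-2)=718, (-1*21 - 36*-18)=627, (36*-2 - -40*21)=768; twice the area = |2113| = 2113; area = 2113/2; boundary points = 1 + 1 + 1 = 3; strictly interior points = area - boundary/2 + 1 = 1056; answer 1056
Part 2: B1 = 1056; c = 20438; 20438 = 2 * 11 * 929; sigma = (1 + 2) * (1 + 11) * (1 + 929) = 3 * 12 * 930 = 33480; answer 33480

33480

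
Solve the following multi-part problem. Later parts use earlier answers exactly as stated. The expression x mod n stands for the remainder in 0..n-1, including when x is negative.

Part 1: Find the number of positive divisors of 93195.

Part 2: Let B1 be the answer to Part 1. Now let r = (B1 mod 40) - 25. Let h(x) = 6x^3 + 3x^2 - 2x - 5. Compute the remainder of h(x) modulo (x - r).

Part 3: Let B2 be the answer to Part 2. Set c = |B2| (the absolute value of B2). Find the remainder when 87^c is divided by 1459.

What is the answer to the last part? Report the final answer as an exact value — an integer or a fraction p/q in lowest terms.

383

Part 1: 93195 = 3^2 * 5 * 19 * 109; number of divisors = (2+1) * (1+1) * (1+1) * (1+1) = 24; answer 24
Part 2: B1 = 24; r = -1; remainder = value at the root: 6*(-1)^3 + 3*(-1)^2 - 2*(-1)^1 - 5 = (-6) + (3) + (2) + (-5) = -6; answer -6
Part 3: B2 = -6; c = 6; squarings mod 1459: 87^1=87, 87^2=274, 87^4=667; 87^6 = 87^2 * 87^4 = 383 (mod 1459); answer 383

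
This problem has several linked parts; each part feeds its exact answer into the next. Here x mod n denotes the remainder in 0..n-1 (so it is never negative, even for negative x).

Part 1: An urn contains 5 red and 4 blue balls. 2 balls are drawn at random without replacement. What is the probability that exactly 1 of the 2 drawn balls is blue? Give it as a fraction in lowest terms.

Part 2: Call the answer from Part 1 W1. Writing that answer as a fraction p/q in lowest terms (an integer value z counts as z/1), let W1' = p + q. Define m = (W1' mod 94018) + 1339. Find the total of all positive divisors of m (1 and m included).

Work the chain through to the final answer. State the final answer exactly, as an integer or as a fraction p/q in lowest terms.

Part 1: total draws C(9,2) = 36; favorable C(4,1)*C(5,1) = 20; P = 5/9; answer 5/9
Part 2: W1 = 5/9; threaded value p + q = 14; m = 1353; 1353 = 3 * 11 * 41; sigma = (1 + 3) * (1 + 11) * (1 + 41) = 4 * 12 * 42 = 2016; answer 2016

2016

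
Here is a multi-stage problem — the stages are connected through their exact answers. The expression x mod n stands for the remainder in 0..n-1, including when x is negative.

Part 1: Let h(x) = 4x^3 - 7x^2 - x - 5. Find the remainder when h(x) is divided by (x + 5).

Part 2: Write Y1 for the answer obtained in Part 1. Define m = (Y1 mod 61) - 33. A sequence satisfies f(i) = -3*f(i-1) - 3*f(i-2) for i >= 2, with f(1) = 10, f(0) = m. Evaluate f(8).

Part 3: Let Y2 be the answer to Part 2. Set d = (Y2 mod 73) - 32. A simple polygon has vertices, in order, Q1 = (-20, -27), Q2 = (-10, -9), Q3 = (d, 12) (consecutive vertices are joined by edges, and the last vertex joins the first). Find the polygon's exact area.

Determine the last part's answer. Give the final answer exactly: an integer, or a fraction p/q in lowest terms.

Part 1: remainder = value at the root: 4*(-5)^3 - 7*(-5)^2 - 1*(-5)^1 - 5 = (-500) + (-175) + (5) + (-5) = -675; answer -675
Part 2: Y1 = -675; m = 24; f(2) = -3*(10) - 3*(24) = -102; iterating: f(2)=-102, f(3)=276, f(4)=-522, f(5)=738, f(6)=-648, f(7)=-270, f(8)=2754; answer 2754
Part 3: Y2 = 2754; d = 21; cross terms: (-20*-9 - -10*-27)=-90, (-10*12 - 21*-9)=69, (21*-27 - -20*12)=-327; twice the area = |-348| = 348; area = 174; answer 174

174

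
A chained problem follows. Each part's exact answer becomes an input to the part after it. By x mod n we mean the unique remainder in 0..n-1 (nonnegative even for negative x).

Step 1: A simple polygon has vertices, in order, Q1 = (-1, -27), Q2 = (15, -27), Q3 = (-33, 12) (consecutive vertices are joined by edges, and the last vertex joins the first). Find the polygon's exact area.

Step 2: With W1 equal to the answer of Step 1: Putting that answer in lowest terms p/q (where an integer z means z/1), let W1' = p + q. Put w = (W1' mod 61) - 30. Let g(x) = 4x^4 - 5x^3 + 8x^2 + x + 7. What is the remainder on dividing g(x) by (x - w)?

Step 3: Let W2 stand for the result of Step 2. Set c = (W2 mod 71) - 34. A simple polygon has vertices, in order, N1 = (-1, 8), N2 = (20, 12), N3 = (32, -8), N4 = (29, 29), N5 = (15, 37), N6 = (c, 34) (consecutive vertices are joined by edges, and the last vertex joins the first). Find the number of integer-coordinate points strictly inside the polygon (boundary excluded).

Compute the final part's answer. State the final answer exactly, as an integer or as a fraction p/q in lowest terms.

577

Step 1: cross terms: (-1*-27 - 15*-27)=432, (15*12 - -33*-27)=-711, (-33*-27 - -1*12)=903; twice the area = |624| = 624; area = 312; answer 312
Step 2: W1 = 312; threaded value p + q = 313; w = -22; remainder = value at the root: 4*(-22)^4 - 5*(-22)^3 + 8*(-22)^2 + 1*(-22)^1 + 7 = (937024) + (53240) + (3872) + (-22) + (7) = 994121; answer 994121
Step 3: W2 = 994121; c = 16; cross terms: (-1*12 - 20*8)=-172, (20*-8 - 32*12)=-544, (32*29 - 29*-8)=1160, (29*37 - 15*29)=638, (15*34 - 16*37)=-82, (16*8 - -1*34)=162; twice the area = |1162| = 1162; area = 581; boundary points = 1 + 4 + 1 + 2 + 1 + 1 = 10; strictly interior points = area - boundary/2 + 1 = 577; answer 577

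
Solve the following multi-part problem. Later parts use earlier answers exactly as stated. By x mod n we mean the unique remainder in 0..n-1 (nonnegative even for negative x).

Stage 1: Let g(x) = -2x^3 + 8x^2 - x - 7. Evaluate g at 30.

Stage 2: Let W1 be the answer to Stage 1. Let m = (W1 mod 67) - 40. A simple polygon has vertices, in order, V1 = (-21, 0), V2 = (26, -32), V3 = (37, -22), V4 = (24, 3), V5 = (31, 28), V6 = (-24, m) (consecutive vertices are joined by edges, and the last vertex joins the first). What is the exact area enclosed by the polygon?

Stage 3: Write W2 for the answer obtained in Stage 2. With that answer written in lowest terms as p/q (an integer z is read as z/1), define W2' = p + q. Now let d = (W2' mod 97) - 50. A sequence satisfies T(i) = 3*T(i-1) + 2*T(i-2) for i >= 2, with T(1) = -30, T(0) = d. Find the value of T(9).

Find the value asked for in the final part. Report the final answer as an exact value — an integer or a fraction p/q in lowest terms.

Stage 1: -2*(30)^3 + 8*(30)^2 - 1*(30)^1 - 7 = (-54000) + (7200) + (-30) + (-7) = -46837; answer -46837
Stage 2: W1 = -46837; m = 23; cross terms: (-21*-32 - 26*0)=672, (26*-22 - 37*-32)=612, (37*3 - 24*-22)=639, (24*28 - 31*3)=579, (31*23 - -24*28)=1385, (-24*0 - -21*23)=483; twice the area = |4370| = 4370; area = 2185; answer 2185
Stage 3: W2 = 2185; threaded value p + q = 2186; d = 2; T(2) = 3*(-30) + 2*(2) = -86; iterating: T(2)=-86, T(3)=-318, T(4)=-1126, T(5)=-4014, T(6)=-14294, T(7)=-50910, T(8)=-181318, T(9)=-645774; answer -645774

-645774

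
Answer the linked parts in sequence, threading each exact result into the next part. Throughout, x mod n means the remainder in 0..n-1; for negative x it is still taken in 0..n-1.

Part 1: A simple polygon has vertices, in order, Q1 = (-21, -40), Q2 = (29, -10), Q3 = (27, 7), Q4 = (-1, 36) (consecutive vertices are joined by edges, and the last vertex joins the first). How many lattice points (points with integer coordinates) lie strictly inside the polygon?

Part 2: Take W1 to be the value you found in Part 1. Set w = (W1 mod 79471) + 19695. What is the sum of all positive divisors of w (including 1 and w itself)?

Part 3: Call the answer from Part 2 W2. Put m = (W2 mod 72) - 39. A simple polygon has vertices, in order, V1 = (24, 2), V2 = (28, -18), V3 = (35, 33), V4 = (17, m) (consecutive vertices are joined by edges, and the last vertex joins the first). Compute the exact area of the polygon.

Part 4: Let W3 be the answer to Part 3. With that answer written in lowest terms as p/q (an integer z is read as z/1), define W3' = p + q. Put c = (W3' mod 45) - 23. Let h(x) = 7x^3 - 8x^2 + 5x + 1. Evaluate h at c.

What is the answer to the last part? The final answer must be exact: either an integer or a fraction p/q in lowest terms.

-43505

Part 1: cross terms: (-21*-10 - 29*-40)=1370, (29*7 - 27*-10)=473, (27*36 - -1*7)=979, (-1*-40 - -21*36)=796; twice the area = |3618| = 3618; area = 1809; boundary points = 10 + 1 + 1 + 4 = 16; strictly interior points = area - boundary/2 + 1 = 1802; answer 1802
Part 2: W1 = 1802; w = 21497; 21497 = 7 * 37 * 83; sigma = (1 + 7) * (1 + 37) * (1 + 83) = 8 * 38 * 84 = 25536; answer 25536
Part 3: W2 = 25536; m = 9; cross terms: (24*-18 - 28*2)=-488, (28*33 - 35*-18)=1554, (35*9 - 17*33)=-246, (17*2 - 24*9)=-182; twice the area = |638| = 638; area = 319; answer 319
Part 4: W3 = 319; threaded value p + q = 320; c = -18; 7*(-18)^3 - 8*(-18)^2 + 5*(-18)^1 + 1 = (-40824) + (-2592) + (-90) + (1) = -43505; answer -43505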